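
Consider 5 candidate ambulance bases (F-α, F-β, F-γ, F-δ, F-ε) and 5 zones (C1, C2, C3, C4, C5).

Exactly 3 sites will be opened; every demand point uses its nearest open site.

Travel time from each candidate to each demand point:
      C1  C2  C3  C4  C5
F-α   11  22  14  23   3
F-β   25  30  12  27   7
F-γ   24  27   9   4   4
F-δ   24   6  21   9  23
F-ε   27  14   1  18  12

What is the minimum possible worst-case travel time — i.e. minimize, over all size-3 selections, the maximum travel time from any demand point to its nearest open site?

Open {F-α, F-γ, F-δ}.
  Farthest demand point is C1 at travel time 11 (to F-α); all others are ≤ 11.
With {F-α, F-δ, F-ε} the worst case is 11.
With {F-α, F-β, F-δ} the worst case is 12.
No size-3 selection achieves below 11.

11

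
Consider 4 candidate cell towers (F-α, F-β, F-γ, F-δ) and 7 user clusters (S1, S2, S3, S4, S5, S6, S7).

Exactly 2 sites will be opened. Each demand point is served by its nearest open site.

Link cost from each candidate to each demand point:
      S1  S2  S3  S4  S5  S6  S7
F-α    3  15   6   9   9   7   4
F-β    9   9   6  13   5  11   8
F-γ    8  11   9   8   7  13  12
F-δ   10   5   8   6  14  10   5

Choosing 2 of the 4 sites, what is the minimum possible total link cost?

Open {F-α, F-δ}.
  S1→F-α 3, S2→F-δ 5, S3→F-α 6, S4→F-δ 6, S5→F-α 9, S6→F-α 7, S7→F-α 4  ⇒ total 40.
Compare {F-α, F-β}: total 43.
Compare {F-α, F-γ}: total 46.
No size-2 selection does better; minimum is 40.

40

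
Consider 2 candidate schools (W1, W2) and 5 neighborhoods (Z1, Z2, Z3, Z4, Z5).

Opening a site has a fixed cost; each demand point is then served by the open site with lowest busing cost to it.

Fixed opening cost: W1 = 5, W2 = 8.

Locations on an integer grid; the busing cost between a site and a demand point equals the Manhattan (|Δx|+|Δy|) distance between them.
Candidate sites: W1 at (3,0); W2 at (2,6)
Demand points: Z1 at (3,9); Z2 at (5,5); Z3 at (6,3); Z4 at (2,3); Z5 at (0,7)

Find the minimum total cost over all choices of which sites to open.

29

Open {W2}: assign each demand point to its cheapest open site.
  Z1→W2 4, Z2→W2 4, Z3→W2 7, Z4→W2 3, Z5→W2 3
  busing cost 21, fixed 8 → total 29.
Compare {W1, W2}: busing cost 20 + fixed 13 = 33.
Compare {W1}: busing cost 36 + fixed 5 = 41.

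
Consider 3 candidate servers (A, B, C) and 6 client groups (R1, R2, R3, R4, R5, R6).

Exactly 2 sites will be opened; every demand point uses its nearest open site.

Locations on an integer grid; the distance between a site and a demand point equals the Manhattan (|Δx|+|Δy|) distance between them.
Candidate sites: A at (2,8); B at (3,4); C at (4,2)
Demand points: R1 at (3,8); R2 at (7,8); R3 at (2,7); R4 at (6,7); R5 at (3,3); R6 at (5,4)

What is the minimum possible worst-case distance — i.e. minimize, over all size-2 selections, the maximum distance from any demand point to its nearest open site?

Open {A, B}.
  Farthest demand point is R2 at distance 5 (to A); all others are ≤ 5.
With {A, C} the worst case is 5.
With {B, C} the worst case is 8.
No size-2 selection achieves below 5.

5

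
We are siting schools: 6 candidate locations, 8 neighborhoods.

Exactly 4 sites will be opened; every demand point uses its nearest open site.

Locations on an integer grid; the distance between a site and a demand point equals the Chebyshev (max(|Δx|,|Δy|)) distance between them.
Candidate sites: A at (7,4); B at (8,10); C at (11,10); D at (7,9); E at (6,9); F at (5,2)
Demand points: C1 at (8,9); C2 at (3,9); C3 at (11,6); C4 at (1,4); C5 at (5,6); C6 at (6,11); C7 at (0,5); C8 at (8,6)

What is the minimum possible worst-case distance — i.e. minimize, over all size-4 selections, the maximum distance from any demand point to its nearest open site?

Open {A, B, C, F}.
  Farthest demand point is C2 at distance 5 (to A); all others are ≤ 5.
With {A, B, D, F} the worst case is 5.
With {A, B, E, F} the worst case is 5.
No size-4 selection achieves below 5.

5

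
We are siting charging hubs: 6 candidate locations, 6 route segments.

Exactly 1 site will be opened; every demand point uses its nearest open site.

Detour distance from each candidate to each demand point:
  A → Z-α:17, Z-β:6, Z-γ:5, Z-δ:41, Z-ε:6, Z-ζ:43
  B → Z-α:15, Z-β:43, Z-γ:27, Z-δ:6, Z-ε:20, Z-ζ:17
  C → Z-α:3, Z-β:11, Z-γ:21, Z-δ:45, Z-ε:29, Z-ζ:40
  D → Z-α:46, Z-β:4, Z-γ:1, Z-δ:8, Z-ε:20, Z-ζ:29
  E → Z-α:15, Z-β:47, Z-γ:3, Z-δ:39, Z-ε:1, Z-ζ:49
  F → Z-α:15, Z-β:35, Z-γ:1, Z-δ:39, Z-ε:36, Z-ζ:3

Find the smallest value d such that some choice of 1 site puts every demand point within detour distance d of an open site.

Open {F}.
  Farthest demand point is Z-δ at detour distance 39 (to F); all others are ≤ 39.
With {A} the worst case is 43.
With {B} the worst case is 43.
No size-1 selection achieves below 39.

39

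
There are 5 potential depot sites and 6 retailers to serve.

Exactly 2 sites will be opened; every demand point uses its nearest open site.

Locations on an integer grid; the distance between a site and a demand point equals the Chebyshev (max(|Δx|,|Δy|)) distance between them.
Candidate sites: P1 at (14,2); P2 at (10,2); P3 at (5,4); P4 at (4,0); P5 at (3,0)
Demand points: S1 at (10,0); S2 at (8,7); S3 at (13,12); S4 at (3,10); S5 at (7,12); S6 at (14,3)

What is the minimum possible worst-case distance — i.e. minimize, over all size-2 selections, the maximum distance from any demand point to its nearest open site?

Open {P1, P3}.
  Farthest demand point is S3 at distance 8 (to P3); all others are ≤ 8.
With {P2, P3} the worst case is 8.
With {P3, P4} the worst case is 9.
No size-2 selection achieves below 8.

8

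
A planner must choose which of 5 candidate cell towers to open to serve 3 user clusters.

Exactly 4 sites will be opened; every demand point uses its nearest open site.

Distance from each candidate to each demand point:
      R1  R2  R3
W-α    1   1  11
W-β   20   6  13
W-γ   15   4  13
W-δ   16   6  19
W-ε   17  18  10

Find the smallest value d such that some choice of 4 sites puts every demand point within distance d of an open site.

10

Open {W-α, W-β, W-γ, W-ε}.
  Farthest demand point is R3 at distance 10 (to W-ε); all others are ≤ 10.
With {W-α, W-β, W-δ, W-ε} the worst case is 10.
With {W-α, W-γ, W-δ, W-ε} the worst case is 10.
No size-4 selection achieves below 10.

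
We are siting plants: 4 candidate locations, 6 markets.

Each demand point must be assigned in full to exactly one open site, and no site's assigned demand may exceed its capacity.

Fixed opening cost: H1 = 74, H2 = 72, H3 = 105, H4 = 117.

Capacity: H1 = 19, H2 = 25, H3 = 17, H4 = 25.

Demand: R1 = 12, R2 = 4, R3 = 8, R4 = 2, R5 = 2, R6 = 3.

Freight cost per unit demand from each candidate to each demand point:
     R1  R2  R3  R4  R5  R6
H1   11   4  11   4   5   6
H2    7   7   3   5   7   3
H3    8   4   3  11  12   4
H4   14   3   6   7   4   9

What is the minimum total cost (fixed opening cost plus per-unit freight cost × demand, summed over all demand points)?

297

Open {H1, H2}; cheapest assignment that respects the capacities:
  H1 (cap 19, load 8): R2, R4, R5 — cost 4×4 + 2×4 + 2×5 = 34
  H2 (cap 25, load 23): R1, R3, R6 — cost 12×7 + 8×3 + 3×3 = 117
  Shipping 151, fixed 146 → total 297.
  Any other capacity-feasible assignment to {H1, H2} ships for at least 151.
Compare {H2, H3}: its best feasible assignment gives total 334.
Compare {H2, H4}: its best feasible assignment gives total 336.
Every other set of open sites that can feasibly serve all demand totals ≥ 334 even under its best assignment. Minimum: 297.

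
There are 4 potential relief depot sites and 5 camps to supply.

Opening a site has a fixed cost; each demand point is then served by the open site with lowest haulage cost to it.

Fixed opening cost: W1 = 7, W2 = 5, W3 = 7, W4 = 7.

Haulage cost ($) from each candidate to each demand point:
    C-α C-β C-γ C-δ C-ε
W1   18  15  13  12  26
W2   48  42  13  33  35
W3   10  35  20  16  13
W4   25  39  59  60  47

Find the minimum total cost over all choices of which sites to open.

77

Open {W1, W3}: assign each demand point to its cheapest open site.
  C-α→W3 10, C-β→W1 15, C-γ→W1 13, C-δ→W1 12, C-ε→W3 13
  haulage cost 63, fixed 14 → total 77.
Compare {W1, W2, W3}: haulage cost 63 + fixed 19 = 82.
Compare {W1, W3, W4}: haulage cost 63 + fixed 21 = 84.
Compare {W1, W2, W3, W4}: haulage cost 63 + fixed 26 = 89.
All other subsets cost ≥ 82. Minimum total cost: 77.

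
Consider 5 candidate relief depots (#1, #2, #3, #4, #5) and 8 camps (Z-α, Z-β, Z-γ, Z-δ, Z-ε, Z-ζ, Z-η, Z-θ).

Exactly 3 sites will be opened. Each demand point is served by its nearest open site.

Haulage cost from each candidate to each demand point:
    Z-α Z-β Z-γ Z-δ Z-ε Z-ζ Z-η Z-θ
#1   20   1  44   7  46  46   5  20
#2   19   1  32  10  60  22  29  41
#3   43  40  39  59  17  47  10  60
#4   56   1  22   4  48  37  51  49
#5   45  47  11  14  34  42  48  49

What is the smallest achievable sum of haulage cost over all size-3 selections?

Open {#1, #2, #5}.
  Z-α→#2 19, Z-β→#1 1, Z-γ→#5 11, Z-δ→#1 7, Z-ε→#5 34, Z-ζ→#2 22, Z-η→#1 5, Z-θ→#1 20  ⇒ total 119.
Compare {#1, #2, #3}: total 123.
Compare {#1, #3, #5}: total 123.
No size-3 selection does better; minimum is 119.

119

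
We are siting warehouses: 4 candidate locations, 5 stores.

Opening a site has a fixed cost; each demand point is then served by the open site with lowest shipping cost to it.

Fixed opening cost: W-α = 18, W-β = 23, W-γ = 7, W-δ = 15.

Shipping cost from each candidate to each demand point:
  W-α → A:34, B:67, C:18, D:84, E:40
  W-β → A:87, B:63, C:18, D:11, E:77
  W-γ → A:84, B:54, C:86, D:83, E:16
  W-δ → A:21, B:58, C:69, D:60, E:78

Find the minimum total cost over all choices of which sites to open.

165

Open {W-β, W-γ, W-δ}: assign each demand point to its cheapest open site.
  A→W-δ 21, B→W-γ 54, C→W-β 18, D→W-β 11, E→W-γ 16
  shipping cost 120, fixed 45 → total 165.
Compare {W-α, W-β, W-γ}: shipping cost 133 + fixed 48 = 181.
Compare {W-α, W-β, W-γ, W-δ}: shipping cost 120 + fixed 63 = 183.
Compare {W-α, W-β, W-δ}: shipping cost 148 + fixed 56 = 204.
All other subsets cost ≥ 181. Minimum total cost: 165.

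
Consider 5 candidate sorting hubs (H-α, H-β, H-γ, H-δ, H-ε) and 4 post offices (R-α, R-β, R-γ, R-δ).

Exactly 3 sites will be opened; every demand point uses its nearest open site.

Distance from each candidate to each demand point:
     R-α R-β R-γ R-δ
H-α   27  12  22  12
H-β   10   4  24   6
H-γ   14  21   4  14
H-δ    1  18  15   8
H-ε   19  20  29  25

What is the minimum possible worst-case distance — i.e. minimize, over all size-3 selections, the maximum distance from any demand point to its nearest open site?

Open {H-β, H-γ, H-δ}.
  Farthest demand point is R-δ at distance 6 (to H-β); all others are ≤ 6.
With {H-α, H-β, H-γ} the worst case is 10.
With {H-β, H-γ, H-ε} the worst case is 10.
No size-3 selection achieves below 6.

6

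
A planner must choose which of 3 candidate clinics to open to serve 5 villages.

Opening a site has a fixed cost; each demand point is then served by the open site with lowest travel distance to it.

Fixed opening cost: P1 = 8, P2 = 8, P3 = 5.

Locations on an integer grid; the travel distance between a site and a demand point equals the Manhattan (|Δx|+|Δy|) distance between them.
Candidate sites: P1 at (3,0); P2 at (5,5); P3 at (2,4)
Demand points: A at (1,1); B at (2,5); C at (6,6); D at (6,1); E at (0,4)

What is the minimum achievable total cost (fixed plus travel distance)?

25

Open {P3}: assign each demand point to its cheapest open site.
  A→P3 4, B→P3 1, C→P3 6, D→P3 7, E→P3 2
  travel distance 20, fixed 5 → total 25.
Compare {P2, P3}: travel distance 14 + fixed 13 = 27.
Compare {P1, P3}: travel distance 16 + fixed 13 = 29.
Compare {P2}: travel distance 24 + fixed 8 = 32.
All other subsets cost ≥ 27. Minimum total cost: 25.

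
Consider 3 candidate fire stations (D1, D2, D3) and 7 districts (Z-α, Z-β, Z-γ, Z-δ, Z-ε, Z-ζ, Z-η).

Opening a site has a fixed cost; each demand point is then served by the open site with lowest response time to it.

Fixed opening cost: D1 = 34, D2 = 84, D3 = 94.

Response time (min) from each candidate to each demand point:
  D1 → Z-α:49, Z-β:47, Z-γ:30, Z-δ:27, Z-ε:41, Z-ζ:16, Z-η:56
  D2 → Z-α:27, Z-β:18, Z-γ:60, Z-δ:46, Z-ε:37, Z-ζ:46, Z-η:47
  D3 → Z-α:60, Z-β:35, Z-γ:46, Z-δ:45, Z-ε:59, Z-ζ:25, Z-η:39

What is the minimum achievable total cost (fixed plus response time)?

Open {D1}: assign each demand point to its cheapest open site.
  Z-α→D1 49, Z-β→D1 47, Z-γ→D1 30, Z-δ→D1 27, Z-ε→D1 41, Z-ζ→D1 16, Z-η→D1 56
  response time 266, fixed 34 → total 300.
Compare {D1, D2}: response time 202 + fixed 118 = 320.
Compare {D2}: response time 281 + fixed 84 = 365.
Compare {D1, D3}: response time 237 + fixed 128 = 365.
All other subsets cost ≥ 320. Minimum total cost: 300.

300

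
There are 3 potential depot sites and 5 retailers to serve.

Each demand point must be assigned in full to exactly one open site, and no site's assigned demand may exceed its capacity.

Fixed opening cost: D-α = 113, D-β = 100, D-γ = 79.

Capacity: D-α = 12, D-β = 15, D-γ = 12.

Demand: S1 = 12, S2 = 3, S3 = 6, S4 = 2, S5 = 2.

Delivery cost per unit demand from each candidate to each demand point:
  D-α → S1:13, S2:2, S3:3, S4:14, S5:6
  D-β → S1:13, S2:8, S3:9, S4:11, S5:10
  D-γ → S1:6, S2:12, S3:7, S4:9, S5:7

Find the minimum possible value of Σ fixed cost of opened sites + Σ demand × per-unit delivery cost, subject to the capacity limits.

371

Open {D-β, D-γ}; cheapest assignment that respects the capacities:
  D-β (cap 15, load 13): S2, S3, S4, S5 — cost 3×8 + 6×9 + 2×11 + 2×10 = 120
  D-γ (cap 12, load 12): S1 — cost 12×6 = 72
  Shipping 192, fixed 179 → total 371.
  Any other capacity-feasible assignment to {D-β, D-γ} ships for at least 192.
Compare {D-α, D-β, D-γ}: its best feasible assignment gives total 422.
Compare {D-α, D-β}: its best feasible assignment gives total 427.
Every other set of open sites that can feasibly serve all demand totals ≥ 422 even under its best assignment. Minimum: 371.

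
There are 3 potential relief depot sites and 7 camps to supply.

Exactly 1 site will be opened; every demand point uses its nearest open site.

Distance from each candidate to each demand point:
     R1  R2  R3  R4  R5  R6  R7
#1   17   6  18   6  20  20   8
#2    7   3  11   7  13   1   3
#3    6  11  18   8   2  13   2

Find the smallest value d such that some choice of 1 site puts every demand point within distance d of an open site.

Open {#2}.
  Farthest demand point is R5 at distance 13 (to #2); all others are ≤ 13.
With {#3} the worst case is 18.
With {#1} the worst case is 20.
No size-1 selection achieves below 13.

13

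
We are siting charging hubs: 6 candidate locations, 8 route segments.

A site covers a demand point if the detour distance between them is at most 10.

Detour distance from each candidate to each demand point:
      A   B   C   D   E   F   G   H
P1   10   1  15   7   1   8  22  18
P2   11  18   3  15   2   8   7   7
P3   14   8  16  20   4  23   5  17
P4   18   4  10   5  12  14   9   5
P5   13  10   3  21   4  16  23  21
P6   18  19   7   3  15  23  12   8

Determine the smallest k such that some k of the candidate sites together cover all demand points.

Coverage sets (demand points within 10 of each site):
  P1: {A, B, D, E, F}
  P2: {C, E, F, G, H}
  P3: {B, E, G}
  P4: {B, C, D, G, H}
  P5: {B, C, E}
  P6: {C, D, H}
No single site covers all 8 demand points.
But {P1, P2} covers everything, so the minimum is 2.

2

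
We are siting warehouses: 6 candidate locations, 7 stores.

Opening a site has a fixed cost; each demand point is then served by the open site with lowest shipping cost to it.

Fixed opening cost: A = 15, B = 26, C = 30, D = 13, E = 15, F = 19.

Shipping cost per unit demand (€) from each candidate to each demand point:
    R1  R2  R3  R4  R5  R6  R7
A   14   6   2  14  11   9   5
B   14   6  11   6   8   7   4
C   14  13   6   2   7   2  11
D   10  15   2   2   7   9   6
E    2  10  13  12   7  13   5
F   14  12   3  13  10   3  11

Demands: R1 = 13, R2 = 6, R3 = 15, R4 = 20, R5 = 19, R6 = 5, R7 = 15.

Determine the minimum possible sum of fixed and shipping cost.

410

Open {A, C, E}: assign each demand point to its cheapest open site.
  R1→E 13×2=26, R2→A 6×6=36, R3→A 15×2=30, R4→C 20×2=40, R5→C 19×7=133, R6→C 5×2=10, R7→A 15×5=75
  shipping cost 350, fixed 60 → total 410.
Compare {B, D, E, F}: shipping cost 340 + fixed 73 = 413.
Compare {B, D, E}: shipping cost 360 + fixed 54 = 414.
Compare {A, D, E, F}: shipping cost 355 + fixed 62 = 417.
All other subsets cost ≥ 413. Minimum total cost: 410.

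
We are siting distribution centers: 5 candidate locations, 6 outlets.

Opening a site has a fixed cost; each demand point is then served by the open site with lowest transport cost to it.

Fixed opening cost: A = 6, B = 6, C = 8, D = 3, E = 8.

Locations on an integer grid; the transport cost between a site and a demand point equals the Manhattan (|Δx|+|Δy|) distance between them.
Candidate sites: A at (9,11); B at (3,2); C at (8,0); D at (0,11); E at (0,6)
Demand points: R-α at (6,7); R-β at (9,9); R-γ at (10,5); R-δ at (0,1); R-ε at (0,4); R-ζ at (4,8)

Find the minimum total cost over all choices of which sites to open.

43

Open {A, E}: assign each demand point to its cheapest open site.
  R-α→A 7, R-β→A 2, R-γ→A 7, R-δ→E 5, R-ε→E 2, R-ζ→E 6
  transport cost 29, fixed 14 → total 43.
Compare {A, B}: transport cost 32 + fixed 12 = 44.
Compare {A, D, E}: transport cost 29 + fixed 17 = 46.
Compare {A, B, D}: transport cost 32 + fixed 15 = 47.
All other subsets cost ≥ 44. Minimum total cost: 43.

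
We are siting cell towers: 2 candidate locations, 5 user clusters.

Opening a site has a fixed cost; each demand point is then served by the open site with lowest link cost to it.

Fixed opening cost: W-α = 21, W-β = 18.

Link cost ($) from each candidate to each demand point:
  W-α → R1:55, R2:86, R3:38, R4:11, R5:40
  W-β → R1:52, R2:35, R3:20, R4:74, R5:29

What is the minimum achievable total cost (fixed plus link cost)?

Open {W-α, W-β}: assign each demand point to its cheapest open site.
  R1→W-β 52, R2→W-β 35, R3→W-β 20, R4→W-α 11, R5→W-β 29
  link cost 147, fixed 39 → total 186.
Compare {W-β}: link cost 210 + fixed 18 = 228.
Compare {W-α}: link cost 230 + fixed 21 = 251.

186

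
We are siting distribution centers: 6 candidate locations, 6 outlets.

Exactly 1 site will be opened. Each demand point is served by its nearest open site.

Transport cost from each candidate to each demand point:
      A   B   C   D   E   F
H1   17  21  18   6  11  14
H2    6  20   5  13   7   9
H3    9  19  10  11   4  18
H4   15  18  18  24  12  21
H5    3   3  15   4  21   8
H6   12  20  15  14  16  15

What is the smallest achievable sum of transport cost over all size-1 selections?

Open {H5}.
  A→H5 3, B→H5 3, C→H5 15, D→H5 4, E→H5 21, F→H5 8  ⇒ total 54.
Compare {H2}: total 60.
Compare {H3}: total 71.
No size-1 selection does better; minimum is 54.

54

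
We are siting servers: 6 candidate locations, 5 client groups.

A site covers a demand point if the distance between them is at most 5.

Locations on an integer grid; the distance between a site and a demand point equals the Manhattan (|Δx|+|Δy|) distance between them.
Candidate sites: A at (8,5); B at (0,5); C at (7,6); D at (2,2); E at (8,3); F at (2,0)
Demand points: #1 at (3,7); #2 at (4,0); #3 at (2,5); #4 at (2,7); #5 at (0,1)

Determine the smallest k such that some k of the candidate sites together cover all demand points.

Coverage sets (demand points within 5 of each site):
  A: {}
  B: {#1, #3, #4, #5}
  C: {#1}
  D: {#2, #3, #4, #5}
  E: {}
  F: {#2, #3, #5}
No single site covers all 5 demand points.
But {B, D} covers everything, so the minimum is 2.

2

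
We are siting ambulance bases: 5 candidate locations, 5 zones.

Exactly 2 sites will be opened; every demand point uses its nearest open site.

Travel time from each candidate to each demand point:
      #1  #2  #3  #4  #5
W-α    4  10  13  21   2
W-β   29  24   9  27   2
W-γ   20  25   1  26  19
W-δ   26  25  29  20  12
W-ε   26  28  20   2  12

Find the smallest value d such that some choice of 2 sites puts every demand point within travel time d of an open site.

13

Open {W-α, W-ε}.
  Farthest demand point is #3 at travel time 13 (to W-α); all others are ≤ 13.
With {W-α, W-δ} the worst case is 20.
With {W-α, W-β} the worst case is 21.
No size-2 selection achieves below 13.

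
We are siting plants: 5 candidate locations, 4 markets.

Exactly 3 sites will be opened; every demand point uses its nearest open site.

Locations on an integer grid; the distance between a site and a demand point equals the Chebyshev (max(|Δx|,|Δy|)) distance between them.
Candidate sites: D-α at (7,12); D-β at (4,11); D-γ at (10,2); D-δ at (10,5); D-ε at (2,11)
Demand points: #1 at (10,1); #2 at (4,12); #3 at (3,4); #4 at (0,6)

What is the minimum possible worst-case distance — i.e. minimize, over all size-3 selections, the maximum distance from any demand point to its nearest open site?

Open {D-α, D-β, D-γ}.
  Farthest demand point is #3 at distance 7 (to D-β); all others are ≤ 7.
With {D-α, D-β, D-δ} the worst case is 7.
With {D-α, D-γ, D-δ} the worst case is 7.
No size-3 selection achieves below 7.

7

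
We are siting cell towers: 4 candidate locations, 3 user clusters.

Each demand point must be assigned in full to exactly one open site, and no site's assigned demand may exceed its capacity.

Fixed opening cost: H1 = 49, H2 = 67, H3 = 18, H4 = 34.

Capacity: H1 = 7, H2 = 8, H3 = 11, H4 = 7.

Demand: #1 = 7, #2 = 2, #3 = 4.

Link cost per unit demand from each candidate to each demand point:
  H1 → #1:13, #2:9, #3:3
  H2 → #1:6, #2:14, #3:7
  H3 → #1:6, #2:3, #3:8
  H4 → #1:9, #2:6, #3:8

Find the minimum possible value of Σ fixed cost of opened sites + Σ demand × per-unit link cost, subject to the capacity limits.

Open {H1, H3}; cheapest assignment that respects the capacities:
  H1 (cap 7, load 4): #3 — cost 4×3 = 12
  H3 (cap 11, load 9): #1, #2 — cost 7×6 + 2×3 = 48
  Shipping 60, fixed 67 → total 127.
  Any other capacity-feasible assignment to {H1, H3} ships for at least 60.
Compare {H3, H4}: its best feasible assignment gives total 132.
Compare {H2, H3}: its best feasible assignment gives total 161.
Every other set of open sites that can feasibly serve all demand totals ≥ 132 even under its best assignment. Minimum: 127.

127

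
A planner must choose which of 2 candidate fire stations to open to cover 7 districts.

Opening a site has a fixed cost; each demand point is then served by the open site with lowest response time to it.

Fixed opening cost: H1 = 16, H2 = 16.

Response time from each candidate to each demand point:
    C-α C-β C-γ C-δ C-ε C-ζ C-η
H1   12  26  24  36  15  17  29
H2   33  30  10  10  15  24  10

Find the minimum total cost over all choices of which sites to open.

132

Open {H1, H2}: assign each demand point to its cheapest open site.
  C-α→H1 12, C-β→H1 26, C-γ→H2 10, C-δ→H2 10, C-ε→H1 15, C-ζ→H1 17, C-η→H2 10
  response time 100, fixed 32 → total 132.
Compare {H2}: response time 132 + fixed 16 = 148.
Compare {H1}: response time 159 + fixed 16 = 175.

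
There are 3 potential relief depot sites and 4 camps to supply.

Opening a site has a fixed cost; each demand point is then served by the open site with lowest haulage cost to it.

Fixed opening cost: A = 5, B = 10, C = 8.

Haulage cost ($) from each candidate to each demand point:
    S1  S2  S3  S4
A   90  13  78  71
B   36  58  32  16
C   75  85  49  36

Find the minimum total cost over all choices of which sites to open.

112

Open {A, B}: assign each demand point to its cheapest open site.
  S1→B 36, S2→A 13, S3→B 32, S4→B 16
  haulage cost 97, fixed 15 → total 112.
Compare {A, B, C}: haulage cost 97 + fixed 23 = 120.
Compare {B}: haulage cost 142 + fixed 10 = 152.
Compare {B, C}: haulage cost 142 + fixed 18 = 160.
All other subsets cost ≥ 120. Minimum total cost: 112.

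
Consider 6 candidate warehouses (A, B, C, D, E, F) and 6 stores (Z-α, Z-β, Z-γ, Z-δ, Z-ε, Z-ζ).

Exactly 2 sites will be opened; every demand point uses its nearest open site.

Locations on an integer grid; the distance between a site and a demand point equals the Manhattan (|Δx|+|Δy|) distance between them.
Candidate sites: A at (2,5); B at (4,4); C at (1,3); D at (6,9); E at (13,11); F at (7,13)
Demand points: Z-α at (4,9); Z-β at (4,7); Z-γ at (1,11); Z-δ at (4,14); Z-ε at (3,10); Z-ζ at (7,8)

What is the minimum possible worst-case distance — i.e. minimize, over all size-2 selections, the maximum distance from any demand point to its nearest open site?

7

Open {A, D}.
  Farthest demand point is Z-γ at distance 7 (to A); all others are ≤ 7.
With {A, F} the worst case is 7.
With {B, D} the worst case is 7.
No size-2 selection achieves below 7.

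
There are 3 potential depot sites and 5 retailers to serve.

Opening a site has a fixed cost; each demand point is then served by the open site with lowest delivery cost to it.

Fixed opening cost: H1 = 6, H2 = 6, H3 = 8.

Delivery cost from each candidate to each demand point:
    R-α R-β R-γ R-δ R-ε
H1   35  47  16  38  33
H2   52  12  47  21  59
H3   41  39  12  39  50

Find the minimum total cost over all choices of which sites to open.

129

Open {H1, H2}: assign each demand point to its cheapest open site.
  R-α→H1 35, R-β→H2 12, R-γ→H1 16, R-δ→H2 21, R-ε→H1 33
  delivery cost 117, fixed 12 → total 129.
Compare {H1, H2, H3}: delivery cost 113 + fixed 20 = 133.
Compare {H2, H3}: delivery cost 136 + fixed 14 = 150.
Compare {H1, H3}: delivery cost 157 + fixed 14 = 171.
All other subsets cost ≥ 133. Minimum total cost: 129.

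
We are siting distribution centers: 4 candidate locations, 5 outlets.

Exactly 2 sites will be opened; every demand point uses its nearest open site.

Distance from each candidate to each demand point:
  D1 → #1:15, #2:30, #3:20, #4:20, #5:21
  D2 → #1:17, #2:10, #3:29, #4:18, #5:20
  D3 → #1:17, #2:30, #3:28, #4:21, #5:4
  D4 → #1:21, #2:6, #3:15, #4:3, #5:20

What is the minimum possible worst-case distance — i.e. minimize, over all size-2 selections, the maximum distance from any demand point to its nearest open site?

Open {D3, D4}.
  Farthest demand point is #1 at distance 17 (to D3); all others are ≤ 17.
With {D1, D2} the worst case is 20.
With {D1, D4} the worst case is 20.
No size-2 selection achieves below 17.

17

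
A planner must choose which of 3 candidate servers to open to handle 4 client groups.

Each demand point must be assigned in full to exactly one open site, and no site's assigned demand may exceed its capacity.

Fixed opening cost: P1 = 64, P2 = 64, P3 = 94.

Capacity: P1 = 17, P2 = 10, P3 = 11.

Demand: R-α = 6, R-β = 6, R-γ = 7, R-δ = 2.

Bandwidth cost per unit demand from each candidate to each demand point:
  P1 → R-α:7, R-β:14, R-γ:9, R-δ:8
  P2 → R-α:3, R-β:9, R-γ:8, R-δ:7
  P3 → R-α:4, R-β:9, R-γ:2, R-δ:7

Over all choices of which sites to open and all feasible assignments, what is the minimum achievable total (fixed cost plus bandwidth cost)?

301

Open {P1, P2}; cheapest assignment that respects the capacities:
  P1 (cap 17, load 13): R-α, R-γ — cost 6×7 + 7×9 = 105
  P2 (cap 10, load 8): R-β, R-δ — cost 6×9 + 2×7 = 68
  Shipping 173, fixed 128 → total 301.
  Any other capacity-feasible assignment to {P1, P2} ships for at least 173.
Compare {P1, P3}: its best feasible assignment gives total 312.
Compare {P1, P2, P3}: its best feasible assignment gives total 346.
Every other set of open sites that can feasibly serve all demand totals ≥ 312 even under its best assignment. Minimum: 301.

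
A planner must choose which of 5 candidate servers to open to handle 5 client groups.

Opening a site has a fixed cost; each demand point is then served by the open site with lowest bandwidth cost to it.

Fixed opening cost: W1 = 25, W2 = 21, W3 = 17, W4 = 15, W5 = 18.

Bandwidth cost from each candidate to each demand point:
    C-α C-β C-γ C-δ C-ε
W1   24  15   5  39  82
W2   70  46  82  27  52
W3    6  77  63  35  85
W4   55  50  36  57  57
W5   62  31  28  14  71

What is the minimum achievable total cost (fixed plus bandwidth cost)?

168

Open {W1, W2, W3}: assign each demand point to its cheapest open site.
  C-α→W3 6, C-β→W1 15, C-γ→W1 5, C-δ→W2 27, C-ε→W2 52
  bandwidth cost 105, fixed 63 → total 168.
Compare {W1, W2}: bandwidth cost 123 + fixed 46 = 169.
Compare {W1, W3, W5}: bandwidth cost 111 + fixed 60 = 171.
Compare {W1, W5}: bandwidth cost 129 + fixed 43 = 172.
All other subsets cost ≥ 169. Minimum total cost: 168.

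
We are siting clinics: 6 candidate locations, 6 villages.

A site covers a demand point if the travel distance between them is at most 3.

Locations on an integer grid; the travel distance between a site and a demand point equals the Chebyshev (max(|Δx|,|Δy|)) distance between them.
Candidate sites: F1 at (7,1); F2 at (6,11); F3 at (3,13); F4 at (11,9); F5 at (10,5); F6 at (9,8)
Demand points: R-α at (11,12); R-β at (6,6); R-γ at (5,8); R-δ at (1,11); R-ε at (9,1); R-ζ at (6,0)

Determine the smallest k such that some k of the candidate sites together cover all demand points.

Coverage sets (demand points within 3 of each site):
  F1: {R-ε, R-ζ}
  F2: {R-γ}
  F3: {R-δ}
  F4: {R-α}
  F5: {}
  F6: {R-β}
No 4 sites suffice: every size-4 union leaves at least one demand point uncovered.
But {F1, F2, F3, F4, F6} covers everything, so the minimum is 5.

5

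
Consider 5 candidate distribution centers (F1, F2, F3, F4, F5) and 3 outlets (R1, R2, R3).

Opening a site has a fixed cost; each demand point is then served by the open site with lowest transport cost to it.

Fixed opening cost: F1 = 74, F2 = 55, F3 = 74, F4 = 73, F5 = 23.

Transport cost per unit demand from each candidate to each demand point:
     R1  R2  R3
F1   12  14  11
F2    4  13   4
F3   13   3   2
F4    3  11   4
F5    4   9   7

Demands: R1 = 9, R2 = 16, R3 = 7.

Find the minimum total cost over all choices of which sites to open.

195

Open {F3, F5}: assign each demand point to its cheapest open site.
  R1→F5 9×4=36, R2→F3 16×3=48, R3→F3 7×2=14
  transport cost 98, fixed 97 → total 195.
Compare {F2, F3}: transport cost 98 + fixed 129 = 227.
Compare {F3, F4}: transport cost 89 + fixed 147 = 236.
Compare {F2, F3, F5}: transport cost 98 + fixed 152 = 250.
All other subsets cost ≥ 227. Minimum total cost: 195.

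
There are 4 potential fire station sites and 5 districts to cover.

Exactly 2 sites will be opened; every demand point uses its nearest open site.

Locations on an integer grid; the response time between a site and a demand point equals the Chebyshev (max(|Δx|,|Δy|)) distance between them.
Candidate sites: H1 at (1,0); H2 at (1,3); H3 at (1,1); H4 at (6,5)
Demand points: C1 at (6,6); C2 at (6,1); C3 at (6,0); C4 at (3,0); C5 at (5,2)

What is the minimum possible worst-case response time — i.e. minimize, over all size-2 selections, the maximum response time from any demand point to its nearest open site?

Open {H1, H2}.
  Farthest demand point is C1 at response time 5 (to H2); all others are ≤ 5.
With {H1, H3} the worst case is 5.
With {H1, H4} the worst case is 5.
No size-2 selection achieves below 5.

5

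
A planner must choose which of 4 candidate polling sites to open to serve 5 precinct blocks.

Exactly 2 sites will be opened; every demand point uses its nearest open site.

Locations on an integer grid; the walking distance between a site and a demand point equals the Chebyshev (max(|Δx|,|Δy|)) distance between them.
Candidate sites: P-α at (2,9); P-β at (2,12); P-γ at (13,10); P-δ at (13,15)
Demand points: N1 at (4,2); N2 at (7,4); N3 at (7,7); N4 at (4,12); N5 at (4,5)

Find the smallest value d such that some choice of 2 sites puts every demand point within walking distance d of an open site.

Open {P-α, P-β}.
  Farthest demand point is N1 at walking distance 7 (to P-α); all others are ≤ 7.
With {P-α, P-γ} the worst case is 7.
With {P-α, P-δ} the worst case is 7.
No size-2 selection achieves below 7.

7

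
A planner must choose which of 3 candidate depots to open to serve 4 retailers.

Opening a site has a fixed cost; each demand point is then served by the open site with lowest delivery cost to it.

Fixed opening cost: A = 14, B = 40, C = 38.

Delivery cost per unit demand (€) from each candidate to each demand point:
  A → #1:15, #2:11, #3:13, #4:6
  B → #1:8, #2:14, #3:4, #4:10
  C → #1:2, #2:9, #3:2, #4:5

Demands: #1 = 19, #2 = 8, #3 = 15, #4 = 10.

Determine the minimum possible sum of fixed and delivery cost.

Open {C}: assign each demand point to its cheapest open site.
  #1→C 19×2=38, #2→C 8×9=72, #3→C 15×2=30, #4→C 10×5=50
  delivery cost 190, fixed 38 → total 228.
Compare {A, C}: delivery cost 190 + fixed 52 = 242.
Compare {B, C}: delivery cost 190 + fixed 78 = 268.
Compare {A, B, C}: delivery cost 190 + fixed 92 = 282.
All other subsets cost ≥ 242. Minimum total cost: 228.

228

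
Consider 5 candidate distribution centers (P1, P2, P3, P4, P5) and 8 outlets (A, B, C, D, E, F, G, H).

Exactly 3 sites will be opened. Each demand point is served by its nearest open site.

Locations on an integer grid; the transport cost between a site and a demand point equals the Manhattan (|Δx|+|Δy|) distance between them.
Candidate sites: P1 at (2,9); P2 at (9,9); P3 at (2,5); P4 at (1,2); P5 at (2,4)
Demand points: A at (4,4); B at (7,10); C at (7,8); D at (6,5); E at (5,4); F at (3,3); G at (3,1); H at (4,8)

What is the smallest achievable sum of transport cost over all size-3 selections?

Open {P1, P2, P5}.
  A→P5 2, B→P2 3, C→P2 3, D→P5 5, E→P5 3, F→P5 2, G→P5 4, H→P1 3  ⇒ total 25.
Compare {P2, P3, P5}: total 26.
Compare {P2, P4, P5}: total 27.
No size-3 selection does better; minimum is 25.

25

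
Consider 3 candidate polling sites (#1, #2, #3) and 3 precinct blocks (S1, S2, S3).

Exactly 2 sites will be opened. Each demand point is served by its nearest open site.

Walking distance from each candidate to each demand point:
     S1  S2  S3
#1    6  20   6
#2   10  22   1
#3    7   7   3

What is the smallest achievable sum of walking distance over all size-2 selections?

Open {#2, #3}.
  S1→#3 7, S2→#3 7, S3→#2 1  ⇒ total 15.
Compare {#1, #3}: total 16.
Compare {#1, #2}: total 27.

15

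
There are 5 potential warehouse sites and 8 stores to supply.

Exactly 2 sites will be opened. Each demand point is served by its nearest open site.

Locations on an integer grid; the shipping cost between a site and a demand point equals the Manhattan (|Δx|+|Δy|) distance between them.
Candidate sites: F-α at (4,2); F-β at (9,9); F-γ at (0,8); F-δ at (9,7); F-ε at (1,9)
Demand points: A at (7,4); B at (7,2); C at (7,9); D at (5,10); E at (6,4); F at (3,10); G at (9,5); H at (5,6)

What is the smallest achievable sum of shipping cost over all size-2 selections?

35

Open {F-α, F-β}.
  A→F-α 5, B→F-α 3, C→F-β 2, D→F-β 5, E→F-α 4, F→F-β 7, G→F-β 4, H→F-α 5  ⇒ total 35.
Compare {F-δ, F-ε}: total 37.
Compare {F-α, F-δ}: total 39.
No size-2 selection does better; minimum is 35.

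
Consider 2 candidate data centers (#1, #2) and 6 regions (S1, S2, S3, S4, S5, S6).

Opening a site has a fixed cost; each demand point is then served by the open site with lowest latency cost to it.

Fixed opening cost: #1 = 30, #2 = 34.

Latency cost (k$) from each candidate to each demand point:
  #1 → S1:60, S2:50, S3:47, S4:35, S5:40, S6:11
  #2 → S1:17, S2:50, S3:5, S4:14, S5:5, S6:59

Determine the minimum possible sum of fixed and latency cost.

Open {#1, #2}: assign each demand point to its cheapest open site.
  S1→#2 17, S2→#1 50, S3→#2 5, S4→#2 14, S5→#2 5, S6→#1 11
  latency cost 102, fixed 64 → total 166.
Compare {#2}: latency cost 150 + fixed 34 = 184.
Compare {#1}: latency cost 243 + fixed 30 = 273.

166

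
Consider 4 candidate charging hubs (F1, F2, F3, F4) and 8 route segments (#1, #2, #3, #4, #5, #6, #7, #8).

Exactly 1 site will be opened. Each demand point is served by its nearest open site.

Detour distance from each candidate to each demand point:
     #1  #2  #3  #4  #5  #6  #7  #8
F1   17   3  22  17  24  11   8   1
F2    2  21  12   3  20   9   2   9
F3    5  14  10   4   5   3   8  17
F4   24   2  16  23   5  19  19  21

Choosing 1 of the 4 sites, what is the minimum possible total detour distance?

Open {F3}.
  #1→F3 5, #2→F3 14, #3→F3 10, #4→F3 4, #5→F3 5, #6→F3 3, #7→F3 8, #8→F3 17  ⇒ total 66.
Compare {F2}: total 78.
Compare {F1}: total 103.
No size-1 selection does better; minimum is 66.

66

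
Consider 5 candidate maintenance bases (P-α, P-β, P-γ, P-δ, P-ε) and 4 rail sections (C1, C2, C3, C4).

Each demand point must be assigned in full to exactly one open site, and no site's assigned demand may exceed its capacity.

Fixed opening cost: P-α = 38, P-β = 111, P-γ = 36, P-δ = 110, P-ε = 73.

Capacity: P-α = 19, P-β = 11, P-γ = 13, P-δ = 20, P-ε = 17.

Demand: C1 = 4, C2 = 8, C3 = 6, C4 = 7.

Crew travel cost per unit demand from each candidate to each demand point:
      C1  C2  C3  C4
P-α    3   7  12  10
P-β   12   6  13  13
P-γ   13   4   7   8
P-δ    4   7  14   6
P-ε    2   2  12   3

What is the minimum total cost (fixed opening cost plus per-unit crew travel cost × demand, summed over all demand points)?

Open {P-γ, P-ε}; cheapest assignment that respects the capacities:
  P-γ (cap 13, load 13): C3, C4 — cost 6×7 + 7×8 = 98
  P-ε (cap 17, load 12): C1, C2 — cost 4×2 + 8×2 = 24
  Shipping 122, fixed 109 → total 231.
  Any other capacity-feasible assignment to {P-γ, P-ε} ships for at least 122.
Compare {P-α, P-ε}: its best feasible assignment gives total 232.
Compare {P-α, P-γ, P-ε}: its best feasible assignment gives total 238.
Every other set of open sites that can feasibly serve all demand totals ≥ 232 even under its best assignment. Minimum: 231.

231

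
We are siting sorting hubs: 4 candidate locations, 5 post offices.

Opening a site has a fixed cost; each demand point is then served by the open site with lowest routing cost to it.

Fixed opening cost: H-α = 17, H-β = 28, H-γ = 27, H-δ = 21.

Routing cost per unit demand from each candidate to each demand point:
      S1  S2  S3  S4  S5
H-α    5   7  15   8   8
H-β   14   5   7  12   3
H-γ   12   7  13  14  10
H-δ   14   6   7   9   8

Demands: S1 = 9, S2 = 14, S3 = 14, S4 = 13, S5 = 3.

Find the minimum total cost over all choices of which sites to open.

371

Open {H-α, H-β}: assign each demand point to its cheapest open site.
  S1→H-α 9×5=45, S2→H-β 14×5=70, S3→H-β 14×7=98, S4→H-α 13×8=104, S5→H-β 3×3=9
  routing cost 326, fixed 45 → total 371.
Compare {H-α, H-β, H-δ}: routing cost 326 + fixed 66 = 392.
Compare {H-α, H-δ}: routing cost 355 + fixed 38 = 393.
Compare {H-α, H-β, H-γ}: routing cost 326 + fixed 72 = 398.
All other subsets cost ≥ 392. Minimum total cost: 371.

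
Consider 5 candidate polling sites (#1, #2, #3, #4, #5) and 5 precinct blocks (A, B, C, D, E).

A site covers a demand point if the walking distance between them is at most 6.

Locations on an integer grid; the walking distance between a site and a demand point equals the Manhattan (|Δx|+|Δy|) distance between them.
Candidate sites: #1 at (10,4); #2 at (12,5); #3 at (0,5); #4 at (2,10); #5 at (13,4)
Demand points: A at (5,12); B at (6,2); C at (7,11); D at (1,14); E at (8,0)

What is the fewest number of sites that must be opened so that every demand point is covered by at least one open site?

2

Coverage sets (demand points within 6 of each site):
  #1: {B, E}
  #2: {}
  #3: {}
  #4: {A, C, D}
  #5: {}
No single site covers all 5 demand points.
But {#1, #4} covers everything, so the minimum is 2.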